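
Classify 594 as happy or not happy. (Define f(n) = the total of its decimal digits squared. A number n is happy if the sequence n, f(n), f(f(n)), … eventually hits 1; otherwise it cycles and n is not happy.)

not happy

594 → 5² + 9² + 4² = 122
122 → 1² + 2² + 2² = 9
9 → 9² = 81
81 → 8² + 1² = 65
65 → 6² + 5² = 61
61 → 6² + 1² = 37
37 → 3² + 7² = 58
58 → 5² + 8² = 89
89 → 8² + 9² = 145
145 → 1² + 4² + 5² = 42
42 → 4² + 2² = 20
20 → 2² + 0² = 4
4 → 4² = 16
16 → 1² + 6² = 37  — 37 already seen; the sequence cycles without reaching 1.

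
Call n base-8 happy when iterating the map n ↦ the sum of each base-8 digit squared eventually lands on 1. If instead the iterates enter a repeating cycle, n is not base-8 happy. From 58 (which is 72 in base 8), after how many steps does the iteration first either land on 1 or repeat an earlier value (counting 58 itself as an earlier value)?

58 = (7,2)_8 → 7² + 2² = 53
53 = (6,5)_8 → 6² + 5² = 61
61 = (7,5)_8 → 7² + 5² = 74
74 = (1,1,2)_8 → 1² + 1² + 2² = 6
6 = (6)_8 → 6² = 36
36 = (4,4)_8 → 4² + 4² = 32
32 = (4,0)_8 → 4² + 0² = 16
16 = (2,0)_8 → 2² + 0² = 4
4 = (4)_8 → 4² = 16  — 16 repeats.
That took 9 steps.

9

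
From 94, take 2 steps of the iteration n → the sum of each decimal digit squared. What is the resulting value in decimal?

130

94 → 9² + 4² = 97
97 → 9² + 7² = 130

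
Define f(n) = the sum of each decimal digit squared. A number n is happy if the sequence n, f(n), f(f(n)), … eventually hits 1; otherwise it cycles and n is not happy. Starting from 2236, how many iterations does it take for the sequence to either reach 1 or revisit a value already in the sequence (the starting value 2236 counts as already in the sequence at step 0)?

14

2236 → 53
53 → 34
34 → 25
25 → 29
29 → 85
85 → 89
89 → 145
145 → 42
42 → 20
20 → 4
4 → 16
16 → 37
37 → 58
58 → 89  — 89 repeats.
That took 14 steps.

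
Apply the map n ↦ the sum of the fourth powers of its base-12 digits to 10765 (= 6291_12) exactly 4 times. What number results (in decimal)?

20016

10765 = (6,2,9,1)_12 → 6⁴ + 2⁴ + 9⁴ + 1⁴ = 7874
7874 = (4,6,8,2)_12 → 4⁴ + 6⁴ + 8⁴ + 2⁴ = 5664
5664 = (3,3,4,0)_12 → 3⁴ + 3⁴ + 4⁴ + 0⁴ = 418
418 = (2,10,10)_12 → 2⁴ + 10⁴ + 10⁴ = 20016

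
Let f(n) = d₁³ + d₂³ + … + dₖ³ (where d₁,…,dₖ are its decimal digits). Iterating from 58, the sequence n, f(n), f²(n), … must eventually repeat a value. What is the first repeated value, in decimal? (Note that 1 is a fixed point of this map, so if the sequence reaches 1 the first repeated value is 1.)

58 → 5³ + 8³ = 637
637 → 6³ + 3³ + 7³ = 586
586 → 5³ + 8³ + 6³ = 853
853 → 8³ + 5³ + 3³ = 664
664 → 6³ + 6³ + 4³ = 496
496 → 4³ + 9³ + 6³ = 1009
1009 → 1³ + 0³ + 0³ + 9³ = 730
730 → 7³ + 3³ + 0³ = 370
370 → 3³ + 7³ + 0³ = 370  — 370 already appeared earlier.

370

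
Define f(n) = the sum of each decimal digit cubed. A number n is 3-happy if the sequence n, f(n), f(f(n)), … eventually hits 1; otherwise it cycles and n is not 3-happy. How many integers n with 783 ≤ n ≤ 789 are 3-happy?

783: 783 → 882 → 1032 → 36 → 243 → 99 → 1458 → 702 → 351 → 153 → 153  (repeats 153)
784: 784 → 919 → 1459 → 919  (repeats 919)
785: 785 → 980 → 1241 → 74 → 407 → 407  (repeats 407)
786: 786 → 1071 → 345 → 216 → 225 → 141 → 66 → 432 → 99 → 1458 → 702 → 351 → 153 → 153  (repeats 153)
787: 787 → 1198 → 1243 → 100 → 1  (reaches 1)
788: 788 → 1367 → 587 → 980 → 1241 → 74 → 407 → 407  (repeats 407)
789: 789 → 1584 → 702 → 351 → 153 → 153  (repeats 153)
3-happy: 787

1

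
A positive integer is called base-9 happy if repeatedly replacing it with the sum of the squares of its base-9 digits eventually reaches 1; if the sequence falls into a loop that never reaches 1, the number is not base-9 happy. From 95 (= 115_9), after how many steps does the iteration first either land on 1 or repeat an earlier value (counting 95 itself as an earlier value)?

95 = (1,1,5)_9 → 1² + 1² + 5² = 27
27 = (3,0)_9 → 3² + 0² = 9
9 = (1,0)_9 → 1² + 0² = 1  — reached 1.
That took 3 steps.

3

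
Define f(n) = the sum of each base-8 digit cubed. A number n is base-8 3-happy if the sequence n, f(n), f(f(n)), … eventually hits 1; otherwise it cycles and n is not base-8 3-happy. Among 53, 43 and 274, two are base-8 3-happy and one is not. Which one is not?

43

53: 53 → 341 → 258 → 72 → 2 → 8 → 1  — reaches 1 (base-8 3-happy)
43: 43 → 152 → 35 → 91 → 55 → 559 → 469 → 476 → 434 → 440 → 559  — repeats 559 (not base-8 3-happy)
274: 274 → 80 → 9 → 2 → 8 → 1  — reaches 1 (base-8 3-happy)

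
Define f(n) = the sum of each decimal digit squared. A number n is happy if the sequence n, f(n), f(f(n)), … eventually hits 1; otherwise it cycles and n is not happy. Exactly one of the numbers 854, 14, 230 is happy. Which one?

854: 854 → 105 → 26 → 40 → 16 → 37 → 58 → 89 → 145 → 42 → 20 → 4 → 16  — repeats 16 (not happy)
14: 14 → 17 → 50 → 25 → 29 → 85 → 89 → 145 → 42 → 20 → 4 → 16 → 37 → 58 → 89  — repeats 89 (not happy)
230: 230 → 13 → 10 → 1  — reaches 1 (happy)

230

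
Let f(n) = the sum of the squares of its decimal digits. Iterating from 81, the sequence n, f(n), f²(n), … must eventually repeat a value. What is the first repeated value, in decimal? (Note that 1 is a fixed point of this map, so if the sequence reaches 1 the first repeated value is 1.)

37

81 → 8² + 1² = 65
65 → 6² + 5² = 61
61 → 6² + 1² = 37
37 → 3² + 7² = 58
58 → 5² + 8² = 89
89 → 8² + 9² = 145
145 → 1² + 4² + 5² = 42
42 → 4² + 2² = 20
20 → 2² + 0² = 4
4 → 4² = 16
16 → 1² + 6² = 37  — 37 already appeared earlier.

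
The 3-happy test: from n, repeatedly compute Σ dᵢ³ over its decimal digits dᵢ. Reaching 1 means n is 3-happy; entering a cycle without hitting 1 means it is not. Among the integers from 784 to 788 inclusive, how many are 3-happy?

1

784: 784 → 919 → 1459 → 919  — not 3-happy
785: 785 → 980 → 1241 → 74 → 407 → 407  — not 3-happy
786: 786 → 1071 → 345 → 216 → 225 → 141 → 66 → 432 → 99 → 1458 → 702 → 351 → 153 → 153  — not 3-happy
787: 787 → 1198 → 1243 → 100 → 1  — 3-happy
788: 788 → 1367 → 587 → 980 → 1241 → 74 → 407 → 407  — not 3-happy
3-happy: 787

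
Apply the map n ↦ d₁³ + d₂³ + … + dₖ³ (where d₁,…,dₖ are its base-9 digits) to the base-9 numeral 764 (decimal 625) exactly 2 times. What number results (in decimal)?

625 = (7,6,4)_9 → 7³ + 6³ + 4³ = 343 + 216 + 64 = 623
623 = (7,6,2)_9 → 7³ + 6³ + 2³ = 343 + 216 + 8 = 567

567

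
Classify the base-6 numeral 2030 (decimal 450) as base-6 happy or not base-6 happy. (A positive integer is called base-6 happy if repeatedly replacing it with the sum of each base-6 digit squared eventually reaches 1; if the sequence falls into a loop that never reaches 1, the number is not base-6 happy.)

not base-6 happy

450 = (2,0,3,0)_6 → 2² + 0² + 3² + 0² = 4 + 0 + 9 + 0 = 13
13 = (2,1)_6 → 2² + 1² = 4 + 1 = 5
5 = (5)_6 → 5² = 25
25 = (4,1)_6 → 4² + 1² = 16 + 1 = 17
17 = (2,5)_6 → 2² + 5² = 4 + 25 = 29
29 = (4,5)_6 → 4² + 5² = 16 + 25 = 41
41 = (1,0,5)_6 → 1² + 0² + 5² = 1 + 0 + 25 = 26
26 = (4,2)_6 → 4² + 2² = 16 + 4 = 20
20 = (3,2)_6 → 3² + 2² = 9 + 4 = 13  — 13 already seen; the sequence cycles without reaching 1.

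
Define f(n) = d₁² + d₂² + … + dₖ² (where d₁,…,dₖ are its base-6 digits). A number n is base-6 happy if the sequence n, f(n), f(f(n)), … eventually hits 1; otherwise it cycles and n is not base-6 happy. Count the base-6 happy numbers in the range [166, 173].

1

166: 166 → 41 → 26 → 20 → 13 → 5 → 25 → 17 → 29 → 41  (repeats 41)
167: 167 → 50 → 9 → 10 → 17 → 29 → 41 → 26 → 20 → 13 → 5 → 25 → 17  (repeats 17)
168: 168 → 32 → 29 → 41 → 26 → 20 → 13 → 5 → 25 → 17 → 29  (repeats 29)
169: 169 → 33 → 34 → 41 → 26 → 20 → 13 → 5 → 25 → 17 → 29 → 41  (repeats 41)
170: 170 → 36 → 1  (reaches 1)
171: 171 → 41 → 26 → 20 → 13 → 5 → 25 → 17 → 29 → 41  (repeats 41)
172: 172 → 48 → 5 → 25 → 17 → 29 → 41 → 26 → 20 → 13 → 5  (repeats 5)
173: 173 → 57 → 19 → 10 → 17 → 29 → 41 → 26 → 20 → 13 → 5 → 25 → 17  (repeats 17)
base-6 happy: 170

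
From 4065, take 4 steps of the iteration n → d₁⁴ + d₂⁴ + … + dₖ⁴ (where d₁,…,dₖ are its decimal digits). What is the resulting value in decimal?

4065 → 4⁴ + 0⁴ + 6⁴ + 5⁴ = 2177
2177 → 2⁴ + 1⁴ + 7⁴ + 7⁴ = 4819
4819 → 4⁴ + 8⁴ + 1⁴ + 9⁴ = 10914
10914 → 1⁴ + 0⁴ + 9⁴ + 1⁴ + 4⁴ = 6819

6819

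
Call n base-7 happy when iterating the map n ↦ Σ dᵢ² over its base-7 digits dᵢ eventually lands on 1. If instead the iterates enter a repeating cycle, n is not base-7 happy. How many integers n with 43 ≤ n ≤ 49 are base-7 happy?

43: 43 → 37 → 29 → 17 → 13 → 37  (repeats 37)
44: 44 → 40 → 50 → 2 → 4 → 16 → 8 → 2  (repeats 2)
45: 45 → 45  (repeats 45)
46: 46 → 52 → 10 → 10  (repeats 10)
47: 47 → 61 → 27 → 45 → 45  (repeats 45)
48: 48 → 72 → 14 → 4 → 16 → 8 → 2 → 4  (repeats 4)
49: 49 → 1  (reaches 1)
base-7 happy: 49

1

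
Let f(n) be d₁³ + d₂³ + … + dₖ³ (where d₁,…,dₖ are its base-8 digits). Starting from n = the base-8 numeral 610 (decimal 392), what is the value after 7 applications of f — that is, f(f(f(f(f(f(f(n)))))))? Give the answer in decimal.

392 = (6,1,0)_8 → 217
217 = (3,3,1)_8 → 55
55 = (6,7)_8 → 559
559 = (1,0,5,7)_8 → 469
469 = (7,2,5)_8 → 476
476 = (7,3,4)_8 → 434
434 = (6,6,2)_8 → 440

440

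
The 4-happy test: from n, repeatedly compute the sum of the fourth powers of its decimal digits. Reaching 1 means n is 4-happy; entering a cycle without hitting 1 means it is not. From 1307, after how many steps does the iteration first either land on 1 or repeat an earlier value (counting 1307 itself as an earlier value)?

1307 → 2483
2483 → 4449
4449 → 7329
7329 → 9059
9059 → 13747
13747 → 5140
5140 → 882
882 → 8208
8208 → 8208  — 8208 repeats.
That took 9 steps.

9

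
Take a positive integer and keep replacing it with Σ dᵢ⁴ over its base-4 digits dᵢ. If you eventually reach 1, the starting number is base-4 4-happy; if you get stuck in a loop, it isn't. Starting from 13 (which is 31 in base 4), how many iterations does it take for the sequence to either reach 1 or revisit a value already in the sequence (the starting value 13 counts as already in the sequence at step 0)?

13 = (3,1)_4 → 3⁴ + 1⁴ = 81 + 1 = 82
82 = (1,1,0,2)_4 → 1⁴ + 1⁴ + 0⁴ + 2⁴ = 1 + 1 + 0 + 16 = 18
18 = (1,0,2)_4 → 1⁴ + 0⁴ + 2⁴ = 1 + 0 + 16 = 17
17 = (1,0,1)_4 → 1⁴ + 0⁴ + 1⁴ = 1 + 0 + 1 = 2
2 = (2)_4 → 2⁴ = 16
16 = (1,0,0)_4 → 1⁴ + 0⁴ + 0⁴ = 1 + 0 + 0 = 1  — reached 1.
That took 6 steps.

6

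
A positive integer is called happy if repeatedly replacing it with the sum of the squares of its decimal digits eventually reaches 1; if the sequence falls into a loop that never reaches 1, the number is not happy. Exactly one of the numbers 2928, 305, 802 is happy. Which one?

802

2928: 2928 → 153 → 35 → 34 → 25 → 29 → 85 → 89 → 145 → 42 → 20 → 4 → 16 → 37 → 58 → 89  — repeats 89 (not happy)
305: 305 → 34 → 25 → 29 → 85 → 89 → 145 → 42 → 20 → 4 → 16 → 37 → 58 → 89  — repeats 89 (not happy)
802: 802 → 68 → 100 → 1  — reaches 1 (happy)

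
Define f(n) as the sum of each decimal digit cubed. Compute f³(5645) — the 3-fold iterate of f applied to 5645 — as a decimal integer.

134

5645 → 5³ + 6³ + 4³ + 5³ = 530
530 → 5³ + 3³ + 0³ = 152
152 → 1³ + 5³ + 2³ = 134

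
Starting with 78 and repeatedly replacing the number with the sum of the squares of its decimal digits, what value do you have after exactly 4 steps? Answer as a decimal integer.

78 → 7² + 8² = 49 + 64 = 113
113 → 1² + 1² + 3² = 1 + 1 + 9 = 11
11 → 1² + 1² = 1 + 1 = 2
2 → 2² = 4

4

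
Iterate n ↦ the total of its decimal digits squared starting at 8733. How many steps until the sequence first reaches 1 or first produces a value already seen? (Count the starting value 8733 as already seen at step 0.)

8733 → 131
131 → 11
11 → 2
2 → 4
4 → 16
16 → 37
37 → 58
58 → 89
89 → 145
145 → 42
42 → 20
20 → 4  — 4 repeats.
That took 12 steps.

12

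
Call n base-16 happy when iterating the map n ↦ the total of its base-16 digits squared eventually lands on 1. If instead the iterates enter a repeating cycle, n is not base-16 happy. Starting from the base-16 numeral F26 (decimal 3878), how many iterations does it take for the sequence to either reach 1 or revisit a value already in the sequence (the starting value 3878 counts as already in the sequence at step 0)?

13

3878 = (15,2,6)_16 → 15² + 2² + 6² = 265
265 = (1,0,9)_16 → 1² + 0² + 9² = 82
82 = (5,2)_16 → 5² + 2² = 29
29 = (1,13)_16 → 1² + 13² = 170
170 = (10,10)_16 → 10² + 10² = 200
200 = (12,8)_16 → 12² + 8² = 208
208 = (13,0)_16 → 13² + 0² = 169
169 = (10,9)_16 → 10² + 9² = 181
181 = (11,5)_16 → 11² + 5² = 146
146 = (9,2)_16 → 9² + 2² = 85
85 = (5,5)_16 → 5² + 5² = 50
50 = (3,2)_16 → 3² + 2² = 13
13 = (13)_16 → 13² = 169  — 169 repeats.
That took 13 steps.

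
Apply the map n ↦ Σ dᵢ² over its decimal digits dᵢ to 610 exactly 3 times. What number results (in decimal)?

89

610 → 37
37 → 58
58 → 89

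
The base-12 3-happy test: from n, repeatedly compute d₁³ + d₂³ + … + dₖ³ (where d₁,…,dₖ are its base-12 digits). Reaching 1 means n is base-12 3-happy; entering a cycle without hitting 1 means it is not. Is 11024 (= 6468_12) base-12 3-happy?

not base-12 3-happy

11024 = (6,4,6,8)_12 → 6³ + 4³ + 6³ + 8³ = 1008
1008 = (7,0,0)_12 → 7³ + 0³ + 0³ = 343
343 = (2,4,7)_12 → 2³ + 4³ + 7³ = 415
415 = (2,10,7)_12 → 2³ + 10³ + 7³ = 1351
1351 = (9,4,7)_12 → 9³ + 4³ + 7³ = 1136
1136 = (7,10,8)_12 → 7³ + 10³ + 8³ = 1855
1855 = (1,0,10,7)_12 → 1³ + 0³ + 10³ + 7³ = 1344
1344 = (9,4,0)_12 → 9³ + 4³ + 0³ = 793
793 = (5,6,1)_12 → 5³ + 6³ + 1³ = 342
342 = (2,4,6)_12 → 2³ + 4³ + 6³ = 288
288 = (2,0,0)_12 → 2³ + 0³ + 0³ = 8
8 = (8)_12 → 8³ = 512
512 = (3,6,8)_12 → 3³ + 6³ + 8³ = 755
755 = (5,2,11)_12 → 5³ + 2³ + 11³ = 1464
1464 = (10,2,0)_12 → 10³ + 2³ + 0³ = 1008  — 1008 already seen; the sequence cycles without reaching 1.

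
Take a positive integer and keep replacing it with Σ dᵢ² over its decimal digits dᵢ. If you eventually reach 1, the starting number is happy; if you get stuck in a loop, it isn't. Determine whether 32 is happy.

happy

32 → 3² + 2² = 9 + 4 = 13
13 → 1² + 3² = 1 + 9 = 10
10 → 1² + 0² = 1 + 0 = 1  — reached 1.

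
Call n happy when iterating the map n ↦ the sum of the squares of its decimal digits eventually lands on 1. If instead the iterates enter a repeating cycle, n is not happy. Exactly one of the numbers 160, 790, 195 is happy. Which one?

160: 160 → 37 → 58 → 89 → 145 → 42 → 20 → 4 → 16 → 37  — repeats 37 (not happy)
790: 790 → 130 → 10 → 1  — reaches 1 (happy)
195: 195 → 107 → 50 → 25 → 29 → 85 → 89 → 145 → 42 → 20 → 4 → 16 → 37 → 58 → 89  — repeats 89 (not happy)

790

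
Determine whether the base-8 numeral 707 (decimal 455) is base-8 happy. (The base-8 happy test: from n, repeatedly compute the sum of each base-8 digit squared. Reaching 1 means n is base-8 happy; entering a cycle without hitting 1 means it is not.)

not base-8 happy

455 = (7,0,7)_8 → 7² + 0² + 7² = 49 + 0 + 49 = 98
98 = (1,4,2)_8 → 1² + 4² + 2² = 1 + 16 + 4 = 21
21 = (2,5)_8 → 2² + 5² = 4 + 25 = 29
29 = (3,5)_8 → 3² + 5² = 9 + 25 = 34
34 = (4,2)_8 → 4² + 2² = 16 + 4 = 20
20 = (2,4)_8 → 2² + 4² = 4 + 16 = 20  — 20 already seen; the sequence cycles without reaching 1.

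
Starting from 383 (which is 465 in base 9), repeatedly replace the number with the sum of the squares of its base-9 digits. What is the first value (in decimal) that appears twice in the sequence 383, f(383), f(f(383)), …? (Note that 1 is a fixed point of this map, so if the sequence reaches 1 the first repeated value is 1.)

89

383 = (4,6,5)_9 → 4² + 6² + 5² = 77
77 = (8,5)_9 → 8² + 5² = 89
89 = (1,0,8)_9 → 1² + 0² + 8² = 65
65 = (7,2)_9 → 7² + 2² = 53
53 = (5,8)_9 → 5² + 8² = 89  — 89 already appeared earlier.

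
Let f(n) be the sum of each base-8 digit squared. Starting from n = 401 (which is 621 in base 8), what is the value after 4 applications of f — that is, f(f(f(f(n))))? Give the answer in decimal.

401 = (6,2,1)_8 → 6² + 2² + 1² = 41
41 = (5,1)_8 → 5² + 1² = 26
26 = (3,2)_8 → 3² + 2² = 13
13 = (1,5)_8 → 1² + 5² = 26

26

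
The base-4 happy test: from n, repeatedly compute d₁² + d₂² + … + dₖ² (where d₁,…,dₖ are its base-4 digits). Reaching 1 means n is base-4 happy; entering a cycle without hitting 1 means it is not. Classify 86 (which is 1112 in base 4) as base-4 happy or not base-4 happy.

86 = (1,1,1,2)_4 → 1² + 1² + 1² + 2² = 7
7 = (1,3)_4 → 1² + 3² = 10
10 = (2,2)_4 → 2² + 2² = 8
8 = (2,0)_4 → 2² + 0² = 4
4 = (1,0)_4 → 1² + 0² = 1  — reached 1.

base-4 happy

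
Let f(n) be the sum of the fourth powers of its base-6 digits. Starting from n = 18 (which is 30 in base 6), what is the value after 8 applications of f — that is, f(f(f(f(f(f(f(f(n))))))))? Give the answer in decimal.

4

18 = (3,0)_6 → 3⁴ + 0⁴ = 81
81 = (2,1,3)_6 → 2⁴ + 1⁴ + 3⁴ = 98
98 = (2,4,2)_6 → 2⁴ + 4⁴ + 2⁴ = 288
288 = (1,2,0,0)_6 → 1⁴ + 2⁴ + 0⁴ + 0⁴ = 17
17 = (2,5)_6 → 2⁴ + 5⁴ = 641
641 = (2,5,4,5)_6 → 2⁴ + 5⁴ + 4⁴ + 5⁴ = 1522
1522 = (1,1,0,1,4)_6 → 1⁴ + 1⁴ + 0⁴ + 1⁴ + 4⁴ = 259
259 = (1,1,1,1)_6 → 1⁴ + 1⁴ + 1⁴ + 1⁴ = 4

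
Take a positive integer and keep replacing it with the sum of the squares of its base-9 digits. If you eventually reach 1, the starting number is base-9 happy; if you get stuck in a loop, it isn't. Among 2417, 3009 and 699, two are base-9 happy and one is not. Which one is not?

2417

2417: 2417 → 87 → 37 → 17 → 65 → 53 → 89 → 65  — repeats 65 (not base-9 happy)
3009: 3009 → 27 → 9 → 1  — reaches 1 (base-9 happy)
699: 699 → 125 → 81 → 1  — reaches 1 (base-9 happy)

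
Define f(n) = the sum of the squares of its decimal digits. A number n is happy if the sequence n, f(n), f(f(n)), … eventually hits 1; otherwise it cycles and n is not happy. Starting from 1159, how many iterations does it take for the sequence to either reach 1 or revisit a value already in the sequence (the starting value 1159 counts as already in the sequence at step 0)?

1159 → 108
108 → 65
65 → 61
61 → 37
37 → 58
58 → 89
89 → 145
145 → 42
42 → 20
20 → 4
4 → 16
16 → 37  — 37 repeats.
That took 12 steps.

12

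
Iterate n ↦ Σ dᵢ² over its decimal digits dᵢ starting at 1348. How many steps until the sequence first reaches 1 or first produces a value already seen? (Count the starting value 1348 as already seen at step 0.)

13

1348 → 90
90 → 81
81 → 65
65 → 61
61 → 37
37 → 58
58 → 89
89 → 145
145 → 42
42 → 20
20 → 4
4 → 16
16 → 37  — 37 repeats.
That took 13 steps.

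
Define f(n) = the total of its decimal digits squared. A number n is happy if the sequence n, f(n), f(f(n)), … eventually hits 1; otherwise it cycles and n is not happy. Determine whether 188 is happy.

188 → 1² + 8² + 8² = 1 + 64 + 64 = 129
129 → 1² + 2² + 9² = 1 + 4 + 81 = 86
86 → 8² + 6² = 64 + 36 = 100
100 → 1² + 0² + 0² = 1 + 0 + 0 = 1  — reached 1.

happy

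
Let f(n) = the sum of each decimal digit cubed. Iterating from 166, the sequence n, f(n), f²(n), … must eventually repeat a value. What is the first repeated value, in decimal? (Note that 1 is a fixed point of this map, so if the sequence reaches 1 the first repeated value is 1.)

166 → 1³ + 6³ + 6³ = 433
433 → 4³ + 3³ + 3³ = 118
118 → 1³ + 1³ + 8³ = 514
514 → 5³ + 1³ + 4³ = 190
190 → 1³ + 9³ + 0³ = 730
730 → 7³ + 3³ + 0³ = 370
370 → 3³ + 7³ + 0³ = 370  — 370 already appeared earlier.

370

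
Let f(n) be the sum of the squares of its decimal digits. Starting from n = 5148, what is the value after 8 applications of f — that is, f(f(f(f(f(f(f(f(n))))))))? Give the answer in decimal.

4

5148 → 5² + 1² + 4² + 8² = 106
106 → 1² + 0² + 6² = 37
37 → 3² + 7² = 58
58 → 5² + 8² = 89
89 → 8² + 9² = 145
145 → 1² + 4² + 5² = 42
42 → 4² + 2² = 20
20 → 2² + 0² = 4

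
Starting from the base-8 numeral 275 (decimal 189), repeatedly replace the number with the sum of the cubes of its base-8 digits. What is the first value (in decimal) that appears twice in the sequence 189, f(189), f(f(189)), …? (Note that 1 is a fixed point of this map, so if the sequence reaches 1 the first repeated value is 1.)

189 = (2,7,5)_8 → 2³ + 7³ + 5³ = 8 + 343 + 125 = 476
476 = (7,3,4)_8 → 7³ + 3³ + 4³ = 343 + 27 + 64 = 434
434 = (6,6,2)_8 → 6³ + 6³ + 2³ = 216 + 216 + 8 = 440
440 = (6,7,0)_8 → 6³ + 7³ + 0³ = 216 + 343 + 0 = 559
559 = (1,0,5,7)_8 → 1³ + 0³ + 5³ + 7³ = 1 + 0 + 125 + 343 = 469
469 = (7,2,5)_8 → 7³ + 2³ + 5³ = 343 + 8 + 125 = 476  — 476 already appeared earlier.

476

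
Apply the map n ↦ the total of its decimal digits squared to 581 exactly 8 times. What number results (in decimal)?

581 → 5² + 8² + 1² = 90
90 → 9² + 0² = 81
81 → 8² + 1² = 65
65 → 6² + 5² = 61
61 → 6² + 1² = 37
37 → 3² + 7² = 58
58 → 5² + 8² = 89
89 → 8² + 9² = 145

145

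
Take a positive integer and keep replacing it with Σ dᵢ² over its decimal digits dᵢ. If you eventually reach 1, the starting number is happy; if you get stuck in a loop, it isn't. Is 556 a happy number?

happy

556 → 5² + 5² + 6² = 86
86 → 8² + 6² = 100
100 → 1² + 0² + 0² = 1  — reached 1.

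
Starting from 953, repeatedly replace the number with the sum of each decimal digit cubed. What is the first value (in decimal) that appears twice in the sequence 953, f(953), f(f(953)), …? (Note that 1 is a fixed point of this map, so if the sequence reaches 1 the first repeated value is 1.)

371

953 → 881
881 → 1025
1025 → 134
134 → 92
92 → 737
737 → 713
713 → 371
371 → 371  — 371 already appeared earlier.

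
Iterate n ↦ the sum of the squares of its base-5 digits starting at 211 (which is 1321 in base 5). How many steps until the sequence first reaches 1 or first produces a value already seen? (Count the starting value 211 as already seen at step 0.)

211 = (1,3,2,1)_5 → 1² + 3² + 2² + 1² = 15
15 = (3,0)_5 → 3² + 0² = 9
9 = (1,4)_5 → 1² + 4² = 17
17 = (3,2)_5 → 3² + 2² = 13
13 = (2,3)_5 → 2² + 3² = 13  — 13 repeats.
That took 5 steps.

5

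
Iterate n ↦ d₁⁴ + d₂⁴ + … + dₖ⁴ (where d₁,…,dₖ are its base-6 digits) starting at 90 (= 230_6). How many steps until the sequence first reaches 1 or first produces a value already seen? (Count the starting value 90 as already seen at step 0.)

11

90 = (2,3,0)_6 → 2⁴ + 3⁴ + 0⁴ = 16 + 81 + 0 = 97
97 = (2,4,1)_6 → 2⁴ + 4⁴ + 1⁴ = 16 + 256 + 1 = 273
273 = (1,1,3,3)_6 → 1⁴ + 1⁴ + 3⁴ + 3⁴ = 1 + 1 + 81 + 81 = 164
164 = (4,3,2)_6 → 4⁴ + 3⁴ + 2⁴ = 256 + 81 + 16 = 353
353 = (1,3,4,5)_6 → 1⁴ + 3⁴ + 4⁴ + 5⁴ = 1 + 81 + 256 + 625 = 963
963 = (4,2,4,3)_6 → 4⁴ + 2⁴ + 4⁴ + 3⁴ = 256 + 16 + 256 + 81 = 609
609 = (2,4,5,3)_6 → 2⁴ + 4⁴ + 5⁴ + 3⁴ = 16 + 256 + 625 + 81 = 978
978 = (4,3,1,0)_6 → 4⁴ + 3⁴ + 1⁴ + 0⁴ = 256 + 81 + 1 + 0 = 338
338 = (1,3,2,2)_6 → 1⁴ + 3⁴ + 2⁴ + 2⁴ = 1 + 81 + 16 + 16 = 114
114 = (3,1,0)_6 → 3⁴ + 1⁴ + 0⁴ = 81 + 1 + 0 = 82
82 = (2,1,4)_6 → 2⁴ + 1⁴ + 4⁴ = 16 + 1 + 256 = 273  — 273 repeats.
That took 11 steps.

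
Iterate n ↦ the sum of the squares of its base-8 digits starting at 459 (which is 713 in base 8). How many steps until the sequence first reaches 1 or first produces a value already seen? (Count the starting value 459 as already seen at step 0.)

11

459 = (7,1,3)_8 → 59
59 = (7,3)_8 → 58
58 = (7,2)_8 → 53
53 = (6,5)_8 → 61
61 = (7,5)_8 → 74
74 = (1,1,2)_8 → 6
6 = (6)_8 → 36
36 = (4,4)_8 → 32
32 = (4,0)_8 → 16
16 = (2,0)_8 → 4
4 = (4)_8 → 16  — 16 repeats.
That took 11 steps.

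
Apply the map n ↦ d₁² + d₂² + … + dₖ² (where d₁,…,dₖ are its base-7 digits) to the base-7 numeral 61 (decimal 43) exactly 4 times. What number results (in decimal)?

43 = (6,1)_7 → 37
37 = (5,2)_7 → 29
29 = (4,1)_7 → 17
17 = (2,3)_7 → 13

13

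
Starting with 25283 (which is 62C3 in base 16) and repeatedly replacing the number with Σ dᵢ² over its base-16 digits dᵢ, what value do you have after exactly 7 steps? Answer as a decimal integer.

208

25283 = (6,2,12,3)_16 → 6² + 2² + 12² + 3² = 36 + 4 + 144 + 9 = 193
193 = (12,1)_16 → 12² + 1² = 144 + 1 = 145
145 = (9,1)_16 → 9² + 1² = 81 + 1 = 82
82 = (5,2)_16 → 5² + 2² = 25 + 4 = 29
29 = (1,13)_16 → 1² + 13² = 1 + 169 = 170
170 = (10,10)_16 → 10² + 10² = 100 + 100 = 200
200 = (12,8)_16 → 12² + 8² = 144 + 64 = 208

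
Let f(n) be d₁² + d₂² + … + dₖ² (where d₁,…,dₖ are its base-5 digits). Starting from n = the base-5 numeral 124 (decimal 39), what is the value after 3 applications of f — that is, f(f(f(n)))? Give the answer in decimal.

39 = (1,2,4)_5 → 21
21 = (4,1)_5 → 17
17 = (3,2)_5 → 13

13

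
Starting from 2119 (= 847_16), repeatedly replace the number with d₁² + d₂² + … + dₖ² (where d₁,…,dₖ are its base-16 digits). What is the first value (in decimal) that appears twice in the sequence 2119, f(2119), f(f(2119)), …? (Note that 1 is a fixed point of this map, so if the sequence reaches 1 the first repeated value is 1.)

2119 = (8,4,7)_16 → 8² + 4² + 7² = 64 + 16 + 49 = 129
129 = (8,1)_16 → 8² + 1² = 64 + 1 = 65
65 = (4,1)_16 → 4² + 1² = 16 + 1 = 17
17 = (1,1)_16 → 1² + 1² = 1 + 1 = 2
2 = (2)_16 → 2² = 4
4 = (4)_16 → 4² = 16
16 = (1,0)_16 → 1² + 0² = 1 + 0 = 1  — reached the fixed point 1.
1 → 1, so 1 is the first repeated value.

1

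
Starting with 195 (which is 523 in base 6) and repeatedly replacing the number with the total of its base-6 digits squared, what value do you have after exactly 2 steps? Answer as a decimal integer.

195 = (5,2,3)_6 → 5² + 2² + 3² = 25 + 4 + 9 = 38
38 = (1,0,2)_6 → 1² + 0² + 2² = 1 + 0 + 4 = 5

5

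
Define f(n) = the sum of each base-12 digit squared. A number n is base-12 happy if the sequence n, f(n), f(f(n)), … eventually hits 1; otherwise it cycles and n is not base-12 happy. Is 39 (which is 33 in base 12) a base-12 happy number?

39 = (3,3)_12 → 3² + 3² = 18
18 = (1,6)_12 → 1² + 6² = 37
37 = (3,1)_12 → 3² + 1² = 10
10 = (10)_12 → 10² = 100
100 = (8,4)_12 → 8² + 4² = 80
80 = (6,8)_12 → 6² + 8² = 100  — 100 already seen; the sequence cycles without reaching 1.

not base-12 happy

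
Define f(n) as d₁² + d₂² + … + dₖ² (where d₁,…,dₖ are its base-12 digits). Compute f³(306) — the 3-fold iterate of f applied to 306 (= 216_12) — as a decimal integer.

306 = (2,1,6)_12 → 2² + 1² + 6² = 41
41 = (3,5)_12 → 3² + 5² = 34
34 = (2,10)_12 → 2² + 10² = 104

104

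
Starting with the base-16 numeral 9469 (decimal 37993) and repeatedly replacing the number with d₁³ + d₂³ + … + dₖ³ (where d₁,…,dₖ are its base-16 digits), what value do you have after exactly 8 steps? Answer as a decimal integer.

1072

37993 = (9,4,6,9)_16 → 9³ + 4³ + 6³ + 9³ = 729 + 64 + 216 + 729 = 1738
1738 = (6,12,10)_16 → 6³ + 12³ + 10³ = 216 + 1728 + 1000 = 2944
2944 = (11,8,0)_16 → 11³ + 8³ + 0³ = 1331 + 512 + 0 = 1843
1843 = (7,3,3)_16 → 7³ + 3³ + 3³ = 343 + 27 + 27 = 397
397 = (1,8,13)_16 → 1³ + 8³ + 13³ = 1 + 512 + 2197 = 2710
2710 = (10,9,6)_16 → 10³ + 9³ + 6³ = 1000 + 729 + 216 = 1945
1945 = (7,9,9)_16 → 7³ + 9³ + 9³ = 343 + 729 + 729 = 1801
1801 = (7,0,9)_16 → 7³ + 0³ + 9³ = 343 + 0 + 729 = 1072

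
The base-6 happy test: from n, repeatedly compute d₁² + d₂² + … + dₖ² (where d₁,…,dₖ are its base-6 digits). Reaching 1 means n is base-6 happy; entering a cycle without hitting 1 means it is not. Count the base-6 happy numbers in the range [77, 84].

1

77: 77 → 29 → 41 → 26 → 20 → 13 → 5 → 25 → 17 → 29  — not base-6 happy
78: 78 → 5 → 25 → 17 → 29 → 41 → 26 → 20 → 13 → 5  — not base-6 happy
79: 79 → 6 → 1  — base-6 happy
80: 80 → 9 → 10 → 17 → 29 → 41 → 26 → 20 → 13 → 5 → 25 → 17  — not base-6 happy
81: 81 → 14 → 8 → 5 → 25 → 17 → 29 → 41 → 26 → 20 → 13 → 5  — not base-6 happy
82: 82 → 21 → 18 → 9 → 10 → 17 → 29 → 41 → 26 → 20 → 13 → 5 → 25 → 17  — not base-6 happy
83: 83 → 30 → 25 → 17 → 29 → 41 → 26 → 20 → 13 → 5 → 25  — not base-6 happy
84: 84 → 8 → 5 → 25 → 17 → 29 → 41 → 26 → 20 → 13 → 5  — not base-6 happy
base-6 happy: 79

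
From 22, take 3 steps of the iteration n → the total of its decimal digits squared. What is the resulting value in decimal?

52

22 → 2² + 2² = 4 + 4 = 8
8 → 8² = 64
64 → 6² + 4² = 36 + 16 = 52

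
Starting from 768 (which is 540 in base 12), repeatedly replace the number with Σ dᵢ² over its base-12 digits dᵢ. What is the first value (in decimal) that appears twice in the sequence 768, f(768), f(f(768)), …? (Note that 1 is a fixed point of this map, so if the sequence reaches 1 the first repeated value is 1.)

41

768 = (5,4,0)_12 → 5² + 4² + 0² = 25 + 16 + 0 = 41
41 = (3,5)_12 → 3² + 5² = 9 + 25 = 34
34 = (2,10)_12 → 2² + 10² = 4 + 100 = 104
104 = (8,8)_12 → 8² + 8² = 64 + 64 = 128
128 = (10,8)_12 → 10² + 8² = 100 + 64 = 164
164 = (1,1,8)_12 → 1² + 1² + 8² = 1 + 1 + 64 = 66
66 = (5,6)_12 → 5² + 6² = 25 + 36 = 61
61 = (5,1)_12 → 5² + 1² = 25 + 1 = 26
26 = (2,2)_12 → 2² + 2² = 4 + 4 = 8
8 = (8)_12 → 8² = 64
64 = (5,4)_12 → 5² + 4² = 25 + 16 = 41  — 41 already appeared earlier.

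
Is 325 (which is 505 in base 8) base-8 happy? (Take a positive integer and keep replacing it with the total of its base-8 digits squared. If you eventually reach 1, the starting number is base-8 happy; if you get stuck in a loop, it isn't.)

not base-8 happy

325 = (5,0,5)_8 → 50
50 = (6,2)_8 → 40
40 = (5,0)_8 → 25
25 = (3,1)_8 → 10
10 = (1,2)_8 → 5
5 = (5)_8 → 25  — 25 already seen; the sequence cycles without reaching 1.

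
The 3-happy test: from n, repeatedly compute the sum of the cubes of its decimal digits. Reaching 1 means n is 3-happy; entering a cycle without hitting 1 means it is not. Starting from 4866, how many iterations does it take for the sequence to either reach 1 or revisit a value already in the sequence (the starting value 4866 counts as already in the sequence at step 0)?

4

4866 → 1008
1008 → 513
513 → 153
153 → 153  — 153 repeats.
That took 4 steps.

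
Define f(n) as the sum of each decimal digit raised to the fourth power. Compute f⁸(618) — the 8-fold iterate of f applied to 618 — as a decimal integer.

618 → 6⁴ + 1⁴ + 8⁴ = 1296 + 1 + 4096 = 5393
5393 → 5⁴ + 3⁴ + 9⁴ + 3⁴ = 625 + 81 + 6561 + 81 = 7348
7348 → 7⁴ + 3⁴ + 4⁴ + 8⁴ = 2401 + 81 + 256 + 4096 = 6834
6834 → 6⁴ + 8⁴ + 3⁴ + 4⁴ = 1296 + 4096 + 81 + 256 = 5729
5729 → 5⁴ + 7⁴ + 2⁴ + 9⁴ = 625 + 2401 + 16 + 6561 = 9603
9603 → 9⁴ + 6⁴ + 0⁴ + 3⁴ = 6561 + 1296 + 0 + 81 = 7938
7938 → 7⁴ + 9⁴ + 3⁴ + 8⁴ = 2401 + 6561 + 81 + 4096 = 13139
13139 → 1⁴ + 3⁴ + 1⁴ + 3⁴ + 9⁴ = 1 + 81 + 1 + 81 + 6561 = 6725

6725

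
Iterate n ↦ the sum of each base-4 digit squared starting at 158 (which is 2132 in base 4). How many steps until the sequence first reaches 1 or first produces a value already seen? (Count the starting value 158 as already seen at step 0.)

5

158 = (2,1,3,2)_4 → 2² + 1² + 3² + 2² = 18
18 = (1,0,2)_4 → 1² + 0² + 2² = 5
5 = (1,1)_4 → 1² + 1² = 2
2 = (2)_4 → 2² = 4
4 = (1,0)_4 → 1² + 0² = 1  — reached 1.
That took 5 steps.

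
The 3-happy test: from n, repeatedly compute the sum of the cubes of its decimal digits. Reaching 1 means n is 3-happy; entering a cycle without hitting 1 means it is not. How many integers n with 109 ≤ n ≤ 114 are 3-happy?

109: 109 → 730 → 370 → 370  — not 3-happy
110: 110 → 2 → 8 → 512 → 134 → 92 → 737 → 713 → 371 → 371  — not 3-happy
111: 111 → 3 → 27 → 351 → 153 → 153  — not 3-happy
112: 112 → 10 → 1  — 3-happy
113: 113 → 29 → 737 → 713 → 371 → 371  — not 3-happy
114: 114 → 66 → 432 → 99 → 1458 → 702 → 351 → 153 → 153  — not 3-happy
3-happy: 112

1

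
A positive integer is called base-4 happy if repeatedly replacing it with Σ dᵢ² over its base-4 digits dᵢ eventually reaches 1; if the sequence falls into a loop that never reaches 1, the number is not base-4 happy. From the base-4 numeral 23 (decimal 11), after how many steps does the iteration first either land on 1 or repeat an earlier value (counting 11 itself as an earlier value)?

11 = (2,3)_4 → 2² + 3² = 13
13 = (3,1)_4 → 3² + 1² = 10
10 = (2,2)_4 → 2² + 2² = 8
8 = (2,0)_4 → 2² + 0² = 4
4 = (1,0)_4 → 1² + 0² = 1  — reached 1.
That took 5 steps.

5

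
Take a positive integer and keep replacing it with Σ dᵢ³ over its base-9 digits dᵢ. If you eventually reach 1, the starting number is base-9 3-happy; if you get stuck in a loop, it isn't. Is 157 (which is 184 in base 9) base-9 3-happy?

base-9 3-happy

157 = (1,8,4)_9 → 1³ + 8³ + 4³ = 1 + 512 + 64 = 577
577 = (7,1,1)_9 → 7³ + 1³ + 1³ = 343 + 1 + 1 = 345
345 = (4,2,3)_9 → 4³ + 2³ + 3³ = 64 + 8 + 27 = 99
99 = (1,2,0)_9 → 1³ + 2³ + 0³ = 1 + 8 + 0 = 9
9 = (1,0)_9 → 1³ + 0³ = 1 + 0 = 1  — reached 1.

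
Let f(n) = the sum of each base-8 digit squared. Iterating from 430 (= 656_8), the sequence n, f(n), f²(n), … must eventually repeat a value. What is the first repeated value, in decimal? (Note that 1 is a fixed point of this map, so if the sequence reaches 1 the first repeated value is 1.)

430 = (6,5,6)_8 → 6² + 5² + 6² = 36 + 25 + 36 = 97
97 = (1,4,1)_8 → 1² + 4² + 1² = 1 + 16 + 1 = 18
18 = (2,2)_8 → 2² + 2² = 4 + 4 = 8
8 = (1,0)_8 → 1² + 0² = 1 + 0 = 1  — reached the fixed point 1.
1 → 1, so 1 is the first repeated value.

1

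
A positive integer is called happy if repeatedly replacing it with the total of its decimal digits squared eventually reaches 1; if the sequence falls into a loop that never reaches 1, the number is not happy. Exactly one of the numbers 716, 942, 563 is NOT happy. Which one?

716: 716 → 86 → 100 → 1  — reaches 1 (happy)
942: 942 → 101 → 2 → 4 → 16 → 37 → 58 → 89 → 145 → 42 → 20 → 4  — repeats 4 (not happy)
563: 563 → 70 → 49 → 97 → 130 → 10 → 1  — reaches 1 (happy)

942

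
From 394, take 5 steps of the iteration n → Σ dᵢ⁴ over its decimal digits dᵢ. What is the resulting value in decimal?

394 → 6898
6898 → 16049
16049 → 8114
8114 → 4354
4354 → 1218

1218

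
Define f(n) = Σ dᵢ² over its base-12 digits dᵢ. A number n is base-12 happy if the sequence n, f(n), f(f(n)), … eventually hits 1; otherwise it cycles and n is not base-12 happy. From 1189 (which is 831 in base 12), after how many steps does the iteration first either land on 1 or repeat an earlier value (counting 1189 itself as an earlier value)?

1189 = (8,3,1)_12 → 8² + 3² + 1² = 74
74 = (6,2)_12 → 6² + 2² = 40
40 = (3,4)_12 → 3² + 4² = 25
25 = (2,1)_12 → 2² + 1² = 5
5 = (5)_12 → 5² = 25  — 25 repeats.
That took 5 steps.

5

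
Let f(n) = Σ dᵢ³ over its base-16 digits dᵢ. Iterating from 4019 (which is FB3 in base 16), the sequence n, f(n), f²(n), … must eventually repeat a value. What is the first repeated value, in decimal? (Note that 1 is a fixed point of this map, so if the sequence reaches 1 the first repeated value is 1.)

65

4019 = (15,11,3)_16 → 15³ + 11³ + 3³ = 3375 + 1331 + 27 = 4733
4733 = (1,2,7,13)_16 → 1³ + 2³ + 7³ + 13³ = 1 + 8 + 343 + 2197 = 2549
2549 = (9,15,5)_16 → 9³ + 15³ + 5³ = 729 + 3375 + 125 = 4229
4229 = (1,0,8,5)_16 → 1³ + 0³ + 8³ + 5³ = 1 + 0 + 512 + 125 = 638
638 = (2,7,14)_16 → 2³ + 7³ + 14³ = 8 + 343 + 2744 = 3095
3095 = (12,1,7)_16 → 12³ + 1³ + 7³ = 1728 + 1 + 343 = 2072
2072 = (8,1,8)_16 → 8³ + 1³ + 8³ = 512 + 1 + 512 = 1025
1025 = (4,0,1)_16 → 4³ + 0³ + 1³ = 64 + 0 + 1 = 65
65 = (4,1)_16 → 4³ + 1³ = 64 + 1 = 65  — 65 already appeared earlier.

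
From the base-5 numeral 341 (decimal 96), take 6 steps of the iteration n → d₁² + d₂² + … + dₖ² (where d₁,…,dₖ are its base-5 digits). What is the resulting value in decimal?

96 = (3,4,1)_5 → 3² + 4² + 1² = 26
26 = (1,0,1)_5 → 1² + 0² + 1² = 2
2 = (2)_5 → 2² = 4
4 = (4)_5 → 4² = 16
16 = (3,1)_5 → 3² + 1² = 10
10 = (2,0)_5 → 2² + 0² = 4

4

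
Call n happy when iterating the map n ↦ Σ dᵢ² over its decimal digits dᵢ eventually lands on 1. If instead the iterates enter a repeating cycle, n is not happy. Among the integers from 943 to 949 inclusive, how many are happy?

1

943: 943 → 106 → 37 → 58 → 89 → 145 → 42 → 20 → 4 → 16 → 37  — not happy
944: 944 → 113 → 11 → 2 → 4 → 16 → 37 → 58 → 89 → 145 → 42 → 20 → 4  — not happy
945: 945 → 122 → 9 → 81 → 65 → 61 → 37 → 58 → 89 → 145 → 42 → 20 → 4 → 16 → 37  — not happy
946: 946 → 133 → 19 → 82 → 68 → 100 → 1  — happy
947: 947 → 146 → 53 → 34 → 25 → 29 → 85 → 89 → 145 → 42 → 20 → 4 → 16 → 37 → 58 → 89  — not happy
948: 948 → 161 → 38 → 73 → 58 → 89 → 145 → 42 → 20 → 4 → 16 → 37 → 58  — not happy
949: 949 → 178 → 114 → 18 → 65 → 61 → 37 → 58 → 89 → 145 → 42 → 20 → 4 → 16 → 37  — not happy
happy: 946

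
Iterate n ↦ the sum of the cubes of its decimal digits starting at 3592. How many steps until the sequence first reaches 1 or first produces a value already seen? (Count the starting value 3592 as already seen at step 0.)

3592 → 3³ + 5³ + 9³ + 2³ = 889
889 → 8³ + 8³ + 9³ = 1753
1753 → 1³ + 7³ + 5³ + 3³ = 496
496 → 4³ + 9³ + 6³ = 1009
1009 → 1³ + 0³ + 0³ + 9³ = 730
730 → 7³ + 3³ + 0³ = 370
370 → 3³ + 7³ + 0³ = 370  — 370 repeats.
That took 7 steps.

7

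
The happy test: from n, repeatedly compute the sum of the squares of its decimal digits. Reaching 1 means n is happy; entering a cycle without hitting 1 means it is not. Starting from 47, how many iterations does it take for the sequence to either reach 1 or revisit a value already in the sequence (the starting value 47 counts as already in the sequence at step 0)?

47 → 4² + 7² = 65
65 → 6² + 5² = 61
61 → 6² + 1² = 37
37 → 3² + 7² = 58
58 → 5² + 8² = 89
89 → 8² + 9² = 145
145 → 1² + 4² + 5² = 42
42 → 4² + 2² = 20
20 → 2² + 0² = 4
4 → 4² = 16
16 → 1² + 6² = 37  — 37 repeats.
That took 11 steps.

11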